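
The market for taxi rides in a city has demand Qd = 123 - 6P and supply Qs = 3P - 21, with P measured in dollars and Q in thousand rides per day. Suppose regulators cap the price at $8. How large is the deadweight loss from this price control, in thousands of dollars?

144

Setting quantity demanded equal to quantity supplied, 123 - 6P = 3P - 21, gives P* = 16 and Q* = 27.
Since 8 < 16, the ceiling is binding.
At P = 8: Qd = 123 - 6·8 = 75 and Qs = 3·8 - 21 = 3.
Quantity traded falls to 3. At Q = 3 the demand price is (123 - 3)/6 = 20 and the supply price is (21 + 3)/3 = 8.
Deadweight loss = ½ · (20 - 8) · (27 - 3) = ½ · 12 · 24 = 144.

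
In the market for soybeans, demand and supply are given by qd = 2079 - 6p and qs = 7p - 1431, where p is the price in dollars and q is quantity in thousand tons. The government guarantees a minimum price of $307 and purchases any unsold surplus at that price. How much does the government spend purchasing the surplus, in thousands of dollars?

Equilibrium: 2079 - 6p = 7p - 1431, so 3510 = 13p and p* = 270, q* = 459.
The floor of 307 is above the equilibrium price 270, so it binds.
At p = 307: qd = 2079 - 6·307 = 237 and qs = 7·307 - 1431 = 718.
Surplus = qs - qd = 481.
Government expenditure = surplus × support price = 481 × 307 = 147667.

147667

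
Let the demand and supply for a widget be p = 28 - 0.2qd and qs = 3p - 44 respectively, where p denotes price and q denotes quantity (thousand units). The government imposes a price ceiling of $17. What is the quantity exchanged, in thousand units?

7

Rearranging demand gives qd = 140 - 5p. In a free market, 140 - 5p = 3p - 44 gives the equilibrium p* = 23, q* = 25.
Since 17 < 23, the ceiling is binding.
At p = 17: qd = 140 - 5·17 = 55 and qs = 3·17 - 44 = 7.
The quantity actually transacted is the short side, supply: 7.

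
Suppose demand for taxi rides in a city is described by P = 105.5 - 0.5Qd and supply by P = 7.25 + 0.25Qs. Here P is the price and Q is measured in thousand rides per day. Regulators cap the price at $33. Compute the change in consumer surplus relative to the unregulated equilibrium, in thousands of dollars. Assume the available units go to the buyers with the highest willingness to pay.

Rearranging demand gives Qd = 211 - 2P; rearranging supply gives Qs = 4P - 29. Without the control the market clears where 211 - 2P = 4P - 29, i.e. P* = 40 and Q* = 131.
The ceiling of 33 is below the equilibrium price 40, so it binds.
At P = 33: Qd = 211 - 2·33 = 145 and Qs = 4·33 - 29 = 103.
Consumer surplus without the control is ½ · (105.5 - 40) · 131 = 4290.25.
With the ceiling, 103 units are sold at 33 (assume they go to the highest-value buyers). The demand price at Q = 103 is 54, so CS = ½ · [(105.5 - 33) + (54 - 33)] · 103 = 4815.25.
Change in consumer surplus = 4815.25 - 4290.25 = 525.

525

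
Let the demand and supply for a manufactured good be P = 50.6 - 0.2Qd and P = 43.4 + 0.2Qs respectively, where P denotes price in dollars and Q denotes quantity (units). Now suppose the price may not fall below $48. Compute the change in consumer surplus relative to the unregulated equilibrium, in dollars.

-15.5

Rearranging demand gives Qd = 253 - 5P; rearranging supply gives Qs = 5P - 217. Setting quantity demanded equal to quantity supplied, 253 - 5P = 5P - 217, gives P* = 47 and Q* = 18.
The floor of 48 is above the equilibrium price 47, so it binds.
At P = 48: Qd = 253 - 5·48 = 13 and Qs = 5·48 - 217 = 23.
Consumer surplus without the control is ½ · (50.6 - 47) · 18 = 32.4.
With the floor, consumers buy 13 units at 48, so CS = ½ · (50.6 - 48) · 13 = 16.9.
Change in consumer surplus = 16.9 - 32.4 = -15.5.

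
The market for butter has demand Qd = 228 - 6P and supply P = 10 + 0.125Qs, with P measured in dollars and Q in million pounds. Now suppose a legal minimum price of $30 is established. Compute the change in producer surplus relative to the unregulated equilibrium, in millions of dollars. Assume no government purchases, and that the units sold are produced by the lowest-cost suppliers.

240

Rearranging supply gives Qs = 8P - 80. Setting quantity demanded equal to quantity supplied, 228 - 6P = 8P - 80, gives P* = 22 and Q* = 96.
The floor of 30 is above the equilibrium price 22, so it binds.
At P = 30: Qd = 228 - 6·30 = 48 and Qs = 8·30 - 80 = 160.
Producer surplus without the control is ½ · (22 - 10) · 96 = 576.
With the floor, 48 units are sold at 30. The supply price at Q = 48 is 16, so PS = ½ · [(30 - 10) + (30 - 16)] · 48 = 816.
Change in producer surplus = 816 - 576 = 240.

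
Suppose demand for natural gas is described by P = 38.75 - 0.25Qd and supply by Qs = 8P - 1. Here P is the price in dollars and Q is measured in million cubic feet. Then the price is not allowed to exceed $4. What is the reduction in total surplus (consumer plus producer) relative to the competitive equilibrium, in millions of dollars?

Rearranging demand gives Qd = 155 - 4P. In a free market, 155 - 4P = 8P - 1 gives the equilibrium P* = 13, Q* = 103.
Because the ceiling (4) lies below the market-clearing price, it is binding.
At P = 4: Qd = 155 - 4·4 = 139 and Qs = 8·4 - 1 = 31.
Quantity traded falls to 31. At Q = 31 the demand price is (155 - 31)/4 = 31 and the supply price is (1 + 31)/8 = 4.
Deadweight loss = ½ · (31 - 4) · (103 - 31) = ½ · 27 · 72 = 972.

972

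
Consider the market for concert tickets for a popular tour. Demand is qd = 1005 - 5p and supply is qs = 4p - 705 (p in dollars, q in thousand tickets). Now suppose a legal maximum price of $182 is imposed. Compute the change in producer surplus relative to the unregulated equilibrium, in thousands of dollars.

Equilibrium: 1005 - 5p = 4p - 705, so 1710 = 9p and p* = 190, q* = 55.
Because the ceiling (182) lies below the market-clearing price, it is binding.
At p = 182: qd = 1005 - 5·182 = 95 and qs = 4·182 - 705 = 23.
Producer surplus without the control is ½ · (190 - 176.25) · 55 = 378.125.
With the ceiling, producers sell 23 units at 182, so PS = ½ · (182 - 176.25) · 23 = 66.125.
Change in producer surplus = 66.125 - 378.125 = -312.

-312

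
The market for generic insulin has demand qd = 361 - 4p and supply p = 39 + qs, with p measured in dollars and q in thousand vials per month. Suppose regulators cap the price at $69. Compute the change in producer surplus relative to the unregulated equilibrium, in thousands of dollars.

-390.5

Rearranging supply gives qs = p - 39. In a free market, 361 - 4p = p - 39 gives the equilibrium p* = 80, q* = 41.
The ceiling of 69 is below the equilibrium price 80, so it binds.
At p = 69: qd = 361 - 4·69 = 85 and qs = 69 - 39 = 30.
Producer surplus without the control is ½ · (80 - 39) · 41 = 840.5.
With the ceiling, producers sell 30 units at 69, so PS = ½ · (69 - 39) · 30 = 450.
Change in producer surplus = 450 - 840.5 = -390.5.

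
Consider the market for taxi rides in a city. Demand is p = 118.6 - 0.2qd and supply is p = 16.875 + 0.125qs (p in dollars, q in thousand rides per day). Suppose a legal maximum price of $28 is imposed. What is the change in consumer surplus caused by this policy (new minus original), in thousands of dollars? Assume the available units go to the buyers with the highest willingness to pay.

Rearranging demand gives qd = 593 - 5p; rearranging supply gives qs = 8p - 135. In a free market, 593 - 5p = 8p - 135 gives the equilibrium p* = 56, q* = 313.
The ceiling of 28 is below the equilibrium price 56, so it binds.
At p = 28: qd = 593 - 5·28 = 453 and qs = 8·28 - 135 = 89.
Consumer surplus without the control is ½ · (118.6 - 56) · 313 = 9796.9.
With the ceiling, 89 units are sold at 28 (assume they go to the highest-value buyers). The demand price at q = 89 is 100.8, so CS = ½ · [(118.6 - 28) + (100.8 - 28)] · 89 = 7271.3.
Change in consumer surplus = 7271.3 - 9796.9 = -2525.6.

-2525.6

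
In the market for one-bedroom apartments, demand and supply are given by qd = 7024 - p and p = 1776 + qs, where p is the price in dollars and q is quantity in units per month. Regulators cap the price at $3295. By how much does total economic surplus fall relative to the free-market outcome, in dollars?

1221025

Rearranging supply gives qs = p - 1776. Equilibrium: 7024 - p = p - 1776, so 8800 = 2p and p* = 4400, q* = 2624.
Since 3295 < 4400, the ceiling is binding.
At p = 3295: qd = 7024 - 3295 = 3729 and qs = 3295 - 1776 = 1519.
Quantity traded falls to 1519. At q = 1519 the demand price is 7024 - 1519 = 5505 and the supply price is 1776 + 1519 = 3295.
Deadweight loss = ½ · (5505 - 3295) · (2624 - 1519) = ½ · 2210 · 1105 = 1221025.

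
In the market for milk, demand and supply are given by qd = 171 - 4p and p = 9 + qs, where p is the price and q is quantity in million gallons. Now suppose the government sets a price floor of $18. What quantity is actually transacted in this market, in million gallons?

Rearranging supply gives qs = p - 9. Without the control the market clears where 171 - 4p = p - 9, i.e. p* = 36 and q* = 27.
Since 18 is below p* = 36, the floor does not bind and the free-market outcome prevails.

27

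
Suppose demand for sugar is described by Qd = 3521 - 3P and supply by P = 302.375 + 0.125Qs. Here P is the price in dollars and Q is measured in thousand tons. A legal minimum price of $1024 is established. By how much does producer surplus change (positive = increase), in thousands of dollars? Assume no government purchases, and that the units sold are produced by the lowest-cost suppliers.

Rearranging supply gives Qs = 8P - 2419. In a free market, 3521 - 3P = 8P - 2419 gives the equilibrium P* = 540, Q* = 1901.
The floor of 1024 is above the equilibrium price 540, so it binds.
At P = 1024: Qd = 3521 - 3·1024 = 449 and Qs = 8·1024 - 2419 = 5773.
Producer surplus without the control is ½ · (540 - 302.375) · 1901 = 225862.5625.
With the floor, 449 units are sold at 1024. The supply price at Q = 449 is 358.5, so PS = ½ · [(1024 - 302.375) + (1024 - 358.5)] · 449 = 311409.5625.
Change in producer surplus = 311409.5625 - 225862.5625 = 85547.

85547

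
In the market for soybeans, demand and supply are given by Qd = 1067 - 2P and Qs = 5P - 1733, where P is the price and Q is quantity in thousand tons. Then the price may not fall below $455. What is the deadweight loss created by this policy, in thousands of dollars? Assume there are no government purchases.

Equilibrium: 1067 - 2P = 5P - 1733, so 2800 = 7P and P* = 400, Q* = 267.
The floor of 455 is above the equilibrium price 400, so it binds.
At P = 455: Qd = 1067 - 2·455 = 157 and Qs = 5·455 - 1733 = 542.
Quantity traded falls to 157. At Q = 157 the demand price is (1067 - 157)/2 = 455 and the supply price is (1733 + 157)/5 = 378.
Deadweight loss = ½ · (455 - 378) · (267 - 157) = ½ · 77 · 110 = 4235.

4235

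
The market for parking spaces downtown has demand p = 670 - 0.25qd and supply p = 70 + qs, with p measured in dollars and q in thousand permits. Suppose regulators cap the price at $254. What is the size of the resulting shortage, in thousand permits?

1480

Rearranging demand gives qd = 2680 - 4p; rearranging supply gives qs = p - 70. Equilibrium: 2680 - 4p = p - 70, so 2750 = 5p and p* = 550, q* = 480.
Because the ceiling (254) lies below the market-clearing price, it is binding.
At p = 254: qd = 2680 - 4·254 = 1664 and qs = 254 - 70 = 184.
Shortage = qd - qs = 1664 - 184 = 1480.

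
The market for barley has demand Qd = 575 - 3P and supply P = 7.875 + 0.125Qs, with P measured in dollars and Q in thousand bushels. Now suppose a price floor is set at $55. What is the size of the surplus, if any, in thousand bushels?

Rearranging supply gives Qs = 8P - 63. In a free market, 575 - 3P = 8P - 63 gives the equilibrium P* = 58, Q* = 401.
The floor of 55 is below the equilibrium price 58, so it is not binding; the market clears at P* = 58, Q* = 401.
Since the control does not bind, there is no surplus.

0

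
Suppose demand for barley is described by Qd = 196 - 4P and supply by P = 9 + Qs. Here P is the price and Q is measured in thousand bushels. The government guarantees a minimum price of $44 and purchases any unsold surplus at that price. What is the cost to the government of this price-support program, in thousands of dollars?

Rearranging supply gives Qs = P - 9. Without the control the market clears where 196 - 4P = P - 9, i.e. P* = 41 and Q* = 32.
Because the floor (44) lies above the market-clearing price, it is binding.
At P = 44: Qd = 196 - 4·44 = 20 and Qs = 44 - 9 = 35.
Surplus = Qs - Qd = 15.
Government expenditure = surplus × support price = 15 × 44 = 660.

660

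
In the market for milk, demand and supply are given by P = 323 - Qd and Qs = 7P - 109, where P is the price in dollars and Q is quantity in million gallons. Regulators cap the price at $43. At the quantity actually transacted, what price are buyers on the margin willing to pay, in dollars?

Rearranging demand gives Qd = 323 - P. Without the control the market clears where 323 - P = 7P - 109, i.e. P* = 54 and Q* = 269.
Because the ceiling (43) lies below the market-clearing price, it is binding.
At P = 43: Qd = 323 - 43 = 280 and Qs = 7·43 - 109 = 192.
Only 192 units reach the market. On the demand curve, the marginal buyer's willingness to pay at Q = 192 is (323 - 192) = 131.

131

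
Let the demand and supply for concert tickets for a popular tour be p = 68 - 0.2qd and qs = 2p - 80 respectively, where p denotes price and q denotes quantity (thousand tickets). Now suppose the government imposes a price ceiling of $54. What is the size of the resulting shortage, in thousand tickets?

Rearranging demand gives qd = 340 - 5p. Setting quantity demanded equal to quantity supplied, 340 - 5p = 2p - 80, gives p* = 60 and q* = 40.
Because the ceiling (54) lies below the market-clearing price, it is binding.
At p = 54: qd = 340 - 5·54 = 70 and qs = 2·54 - 80 = 28.
Shortage = qd - qs = 70 - 28 = 42.

42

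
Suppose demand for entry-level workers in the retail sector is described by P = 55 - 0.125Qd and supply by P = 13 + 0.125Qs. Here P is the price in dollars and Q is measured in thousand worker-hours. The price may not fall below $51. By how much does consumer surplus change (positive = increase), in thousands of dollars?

-1700

Rearranging demand gives Qd = 440 - 8P; rearranging supply gives Qs = 8P - 104. Setting quantity demanded equal to quantity supplied, 440 - 8P = 8P - 104, gives P* = 34 and Q* = 168.
Since 51 > 34, the floor is binding.
At P = 51: Qd = 440 - 8·51 = 32 and Qs = 8·51 - 104 = 304.
Consumer surplus without the control is ½ · (55 - 34) · 168 = 1764.
With the floor, consumers buy 32 units at 51, so CS = ½ · (55 - 51) · 32 = 64.
Change in consumer surplus = 64 - 1764 = -1700.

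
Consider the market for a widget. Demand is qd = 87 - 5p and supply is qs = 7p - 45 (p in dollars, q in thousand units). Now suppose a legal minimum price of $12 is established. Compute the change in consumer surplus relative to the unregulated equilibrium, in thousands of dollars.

-29.5

Without the control the market clears where 87 - 5p = 7p - 45, i.e. p* = 11 and q* = 32.
The floor of 12 is above the equilibrium price 11, so it binds.
At p = 12: qd = 87 - 5·12 = 27 and qs = 7·12 - 45 = 39.
Consumer surplus without the control is ½ · (17.4 - 11) · 32 = 102.4.
With the floor, consumers buy 27 units at 12, so CS = ½ · (17.4 - 12) · 27 = 72.9.
Change in consumer surplus = 72.9 - 102.4 = -29.5.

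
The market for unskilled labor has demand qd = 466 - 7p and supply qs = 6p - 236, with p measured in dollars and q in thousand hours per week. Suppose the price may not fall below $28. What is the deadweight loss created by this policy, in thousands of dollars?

0

In a free market, 466 - 7p = 6p - 236 gives the equilibrium p* = 54, q* = 88.
Since 28 is below p* = 54, the floor does not bind and the free-market outcome prevails.
Since the control does not bind, no trades are prevented and deadweight loss is zero.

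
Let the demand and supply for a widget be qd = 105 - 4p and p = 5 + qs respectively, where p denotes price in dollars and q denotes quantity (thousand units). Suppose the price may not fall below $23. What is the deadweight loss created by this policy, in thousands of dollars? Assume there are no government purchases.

Rearranging supply gives qs = p - 5. Without the control the market clears where 105 - 4p = p - 5, i.e. p* = 22 and q* = 17.
The floor of 23 is above the equilibrium price 22, so it binds.
At p = 23: qd = 105 - 4·23 = 13 and qs = 23 - 5 = 18.
Quantity traded falls to 13. At q = 13 the demand price is (105 - 13)/4 = 23 and the supply price is 5 + 13 = 18.
Deadweight loss = ½ · (23 - 18) · (17 - 13) = ½ · 5 · 4 = 10.

10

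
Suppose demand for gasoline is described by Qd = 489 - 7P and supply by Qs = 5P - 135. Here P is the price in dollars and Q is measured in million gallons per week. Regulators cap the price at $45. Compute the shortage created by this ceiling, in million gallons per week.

84

Setting quantity demanded equal to quantity supplied, 489 - 7P = 5P - 135, gives P* = 52 and Q* = 125.
The ceiling of 45 is below the equilibrium price 52, so it binds.
At P = 45: Qd = 489 - 7·45 = 174 and Qs = 5·45 - 135 = 90.
Shortage = Qd - Qs = 174 - 90 = 84.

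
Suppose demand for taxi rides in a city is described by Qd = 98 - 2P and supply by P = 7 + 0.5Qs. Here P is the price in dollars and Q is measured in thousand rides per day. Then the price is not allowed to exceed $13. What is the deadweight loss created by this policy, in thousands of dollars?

450

Rearranging supply gives Qs = 2P - 14. Setting quantity demanded equal to quantity supplied, 98 - 2P = 2P - 14, gives P* = 28 and Q* = 42.
The ceiling of 13 is below the equilibrium price 28, so it binds.
At P = 13: Qd = 98 - 2·13 = 72 and Qs = 2·13 - 14 = 12.
Quantity traded falls to 12. At Q = 12 the demand price is (98 - 12)/2 = 43 and the supply price is (14 + 12)/2 = 13.
Deadweight loss = ½ · (43 - 13) · (42 - 12) = ½ · 30 · 30 = 450.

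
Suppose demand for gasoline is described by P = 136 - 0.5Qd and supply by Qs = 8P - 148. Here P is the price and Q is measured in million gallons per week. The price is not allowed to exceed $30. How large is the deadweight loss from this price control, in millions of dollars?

Rearranging demand gives Qd = 272 - 2P. Equilibrium: 272 - 2P = 8P - 148, so 420 = 10P and P* = 42, Q* = 188.
The ceiling of 30 is below the equilibrium price 42, so it binds.
At P = 30: Qd = 272 - 2·30 = 212 and Qs = 8·30 - 148 = 92.
Quantity traded falls to 92. At Q = 92 the demand price is (272 - 92)/2 = 90 and the supply price is (148 + 92)/8 = 30.
Deadweight loss = ½ · (90 - 30) · (188 - 92) = ½ · 60 · 96 = 2880.

2880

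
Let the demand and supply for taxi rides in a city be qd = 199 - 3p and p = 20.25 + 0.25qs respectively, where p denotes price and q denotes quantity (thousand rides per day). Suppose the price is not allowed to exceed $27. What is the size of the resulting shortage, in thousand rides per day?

Rearranging supply gives qs = 4p - 81. Equilibrium: 199 - 3p = 4p - 81, so 280 = 7p and p* = 40, q* = 79.
Because the ceiling (27) lies below the market-clearing price, it is binding.
At p = 27: qd = 199 - 3·27 = 118 and qs = 4·27 - 81 = 27.
Shortage = qd - qs = 118 - 27 = 91.

91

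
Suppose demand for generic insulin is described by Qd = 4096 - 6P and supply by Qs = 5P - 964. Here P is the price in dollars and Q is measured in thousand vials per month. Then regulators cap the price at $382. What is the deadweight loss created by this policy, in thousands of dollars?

27885

Without the control the market clears where 4096 - 6P = 5P - 964, i.e. P* = 460 and Q* = 1336.
Because the ceiling (382) lies below the market-clearing price, it is binding.
At P = 382: Qd = 4096 - 6·382 = 1804 and Qs = 5·382 - 964 = 946.
Quantity traded falls to 946. At Q = 946 the demand price is (4096 - 946)/6 = 525 and the supply price is (964 + 946)/5 = 382.
Deadweight loss = ½ · (525 - 382) · (1336 - 946) = ½ · 143 · 390 = 27885.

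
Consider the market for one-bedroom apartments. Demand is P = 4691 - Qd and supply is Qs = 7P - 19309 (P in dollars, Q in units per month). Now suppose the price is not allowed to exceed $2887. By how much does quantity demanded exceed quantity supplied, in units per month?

904

Rearranging demand gives Qd = 4691 - P. Equilibrium: 4691 - P = 7P - 19309, so 24000 = 8P and P* = 3000, Q* = 1691.
Because the ceiling (2887) lies below the market-clearing price, it is binding.
At P = 2887: Qd = 4691 - 2887 = 1804 and Qs = 7·2887 - 19309 = 900.
Shortage = Qd - Qs = 1804 - 900 = 904.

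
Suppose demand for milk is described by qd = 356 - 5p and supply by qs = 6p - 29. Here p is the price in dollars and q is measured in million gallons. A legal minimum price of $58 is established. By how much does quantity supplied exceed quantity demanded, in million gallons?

Equilibrium: 356 - 5p = 6p - 29, so 385 = 11p and p* = 35, q* = 181.
The floor of 58 is above the equilibrium price 35, so it binds.
At p = 58: qd = 356 - 5·58 = 66 and qs = 6·58 - 29 = 319.
Surplus = qs - qd = 319 - 66 = 253.

253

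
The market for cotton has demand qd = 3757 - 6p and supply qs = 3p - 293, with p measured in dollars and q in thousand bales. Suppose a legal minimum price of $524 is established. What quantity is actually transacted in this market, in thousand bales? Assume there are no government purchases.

Without the control the market clears where 3757 - 6p = 3p - 293, i.e. p* = 450 and q* = 1057.
The floor of 524 is above the equilibrium price 450, so it binds.
At p = 524: qd = 3757 - 6·524 = 613 and qs = 3·524 - 293 = 1279.
The quantity actually transacted is the short side, demand: 613.

613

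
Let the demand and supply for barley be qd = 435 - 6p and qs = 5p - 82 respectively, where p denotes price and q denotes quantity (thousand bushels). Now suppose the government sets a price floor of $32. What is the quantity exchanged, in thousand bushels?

Without the control the market clears where 435 - 6p = 5p - 82, i.e. p* = 47 and q* = 153.
The floor of 32 is below the equilibrium price 47, so it is not binding; the market clears at p* = 47, q* = 153.

153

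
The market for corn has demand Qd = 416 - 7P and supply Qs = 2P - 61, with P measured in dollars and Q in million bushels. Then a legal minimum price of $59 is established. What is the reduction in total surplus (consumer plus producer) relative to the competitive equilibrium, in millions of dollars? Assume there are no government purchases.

Setting quantity demanded equal to quantity supplied, 416 - 7P = 2P - 61, gives P* = 53 and Q* = 45.
The floor of 59 is above the equilibrium price 53, so it binds.
At P = 59: Qd = 416 - 7·59 = 3 and Qs = 2·59 - 61 = 57.
Quantity traded falls to 3. At Q = 3 the demand price is (416 - 3)/7 = 59 and the supply price is (61 + 3)/2 = 32.
Deadweight loss = ½ · (59 - 32) · (45 - 3) = ½ · 27 · 42 = 567.

567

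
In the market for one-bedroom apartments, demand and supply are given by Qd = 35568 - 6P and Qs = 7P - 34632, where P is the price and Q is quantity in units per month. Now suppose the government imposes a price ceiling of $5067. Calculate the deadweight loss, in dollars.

Setting quantity demanded equal to quantity supplied, 35568 - 6P = 7P - 34632, gives P* = 5400 and Q* = 3168.
Because the ceiling (5067) lies below the market-clearing price, it is binding.
At P = 5067: Qd = 35568 - 6·5067 = 5166 and Qs = 7·5067 - 34632 = 837.
Quantity traded falls to 837. At Q = 837 the demand price is (35568 - 837)/6 = 5788.5 and the supply price is (34632 + 837)/7 = 5067.
Deadweight loss = ½ · (5788.5 - 5067) · (3168 - 837) = ½ · 721.5 · 2331 = 840908.25.

840908.25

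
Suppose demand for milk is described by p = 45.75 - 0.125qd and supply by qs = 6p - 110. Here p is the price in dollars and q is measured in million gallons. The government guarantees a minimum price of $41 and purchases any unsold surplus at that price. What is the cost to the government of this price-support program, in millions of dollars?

Rearranging demand gives qd = 366 - 8p. In a free market, 366 - 8p = 6p - 110 gives the equilibrium p* = 34, q* = 94.
The floor of 41 is above the equilibrium price 34, so it binds.
At p = 41: qd = 366 - 8·41 = 38 and qs = 6·41 - 110 = 136.
Surplus = qs - qd = 98.
Government expenditure = surplus × support price = 98 × 41 = 4018.

4018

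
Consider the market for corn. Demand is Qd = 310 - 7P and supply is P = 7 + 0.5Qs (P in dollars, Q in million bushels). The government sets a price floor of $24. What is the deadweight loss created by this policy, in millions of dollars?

Rearranging supply gives Qs = 2P - 14. Equilibrium: 310 - 7P = 2P - 14, so 324 = 9P and P* = 36, Q* = 58.
The floor of 24 is below the equilibrium price 36, so it is not binding; the market clears at P* = 36, Q* = 58.
Since the control does not bind, no trades are prevented and deadweight loss is zero.

0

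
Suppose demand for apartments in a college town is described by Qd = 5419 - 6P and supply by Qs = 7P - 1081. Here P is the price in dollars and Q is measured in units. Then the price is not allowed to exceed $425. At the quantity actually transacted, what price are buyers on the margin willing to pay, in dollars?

587.5

Equilibrium: 5419 - 6P = 7P - 1081, so 6500 = 13P and P* = 500, Q* = 2419.
Because the ceiling (425) lies below the market-clearing price, it is binding.
At P = 425: Qd = 5419 - 6·425 = 2869 and Qs = 7·425 - 1081 = 1894.
Only 1894 units reach the market. On the demand curve, the marginal buyer's willingness to pay at Q = 1894 is (5419 - 1894)/6 = 587.5.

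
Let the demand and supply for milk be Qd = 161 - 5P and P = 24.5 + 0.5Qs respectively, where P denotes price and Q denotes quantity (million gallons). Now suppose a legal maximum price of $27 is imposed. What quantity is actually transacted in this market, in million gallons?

Rearranging supply gives Qs = 2P - 49. Without the control the market clears where 161 - 5P = 2P - 49, i.e. P* = 30 and Q* = 11.
The ceiling of 27 is below the equilibrium price 30, so it binds.
At P = 27: Qd = 161 - 5·27 = 26 and Qs = 2·27 - 49 = 5.
The quantity actually transacted is the short side, supply: 5.

5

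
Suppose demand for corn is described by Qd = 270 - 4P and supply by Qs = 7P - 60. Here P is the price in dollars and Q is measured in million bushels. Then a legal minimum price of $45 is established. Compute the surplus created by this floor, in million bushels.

165

Equilibrium: 270 - 4P = 7P - 60, so 330 = 11P and P* = 30, Q* = 150.
Because the floor (45) lies above the market-clearing price, it is binding.
At P = 45: Qd = 270 - 4·45 = 90 and Qs = 7·45 - 60 = 255.
Surplus = Qs - Qd = 255 - 90 = 165.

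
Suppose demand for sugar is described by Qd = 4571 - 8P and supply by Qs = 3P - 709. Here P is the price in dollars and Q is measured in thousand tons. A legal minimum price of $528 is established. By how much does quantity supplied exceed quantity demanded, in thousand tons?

528

Setting quantity demanded equal to quantity supplied, 4571 - 8P = 3P - 709, gives P* = 480 and Q* = 731.
Because the floor (528) lies above the market-clearing price, it is binding.
At P = 528: Qd = 4571 - 8·528 = 347 and Qs = 3·528 - 709 = 875.
Surplus = Qs - Qd = 875 - 347 = 528.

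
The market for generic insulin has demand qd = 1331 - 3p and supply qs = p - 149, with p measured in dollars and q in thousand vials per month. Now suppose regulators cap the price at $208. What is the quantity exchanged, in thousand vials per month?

Equilibrium: 1331 - 3p = p - 149, so 1480 = 4p and p* = 370, q* = 221.
Since 208 < 370, the ceiling is binding.
At p = 208: qd = 1331 - 3·208 = 707 and qs = 208 - 149 = 59.
The quantity actually transacted is the short side, supply: 59.

59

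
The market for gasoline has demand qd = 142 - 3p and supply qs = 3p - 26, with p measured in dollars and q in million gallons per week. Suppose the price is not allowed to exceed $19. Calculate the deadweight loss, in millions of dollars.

Setting quantity demanded equal to quantity supplied, 142 - 3p = 3p - 26, gives p* = 28 and q* = 58.
Because the ceiling (19) lies below the market-clearing price, it is binding.
At p = 19: qd = 142 - 3·19 = 85 and qs = 3·19 - 26 = 31.
Quantity traded falls to 31. At q = 31 the demand price is (142 - 31)/3 = 37 and the supply price is (26 + 31)/3 = 19.
Deadweight loss = ½ · (37 - 19) · (58 - 31) = ½ · 18 · 27 = 243.

243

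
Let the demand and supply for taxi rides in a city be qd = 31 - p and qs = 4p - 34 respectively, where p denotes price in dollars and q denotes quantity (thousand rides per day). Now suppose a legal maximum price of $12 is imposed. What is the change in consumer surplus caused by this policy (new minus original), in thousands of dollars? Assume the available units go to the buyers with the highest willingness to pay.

6

In a free market, 31 - p = 4p - 34 gives the equilibrium p* = 13, q* = 18.
The ceiling of 12 is below the equilibrium price 13, so it binds.
At p = 12: qd = 31 - 12 = 19 and qs = 4·12 - 34 = 14.
Consumer surplus without the control is ½ · (31 - 13) · 18 = 162.
With the ceiling, 14 units are sold at 12 (assume they go to the highest-value buyers). The demand price at q = 14 is 17, so CS = ½ · [(31 - 12) + (17 - 12)] · 14 = 168.
Change in consumer surplus = 168 - 162 = 6.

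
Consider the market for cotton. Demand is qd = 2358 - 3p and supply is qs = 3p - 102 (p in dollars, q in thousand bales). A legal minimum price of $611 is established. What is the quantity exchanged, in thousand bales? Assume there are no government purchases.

525

Setting quantity demanded equal to quantity supplied, 2358 - 3p = 3p - 102, gives p* = 410 and q* = 1128.
Because the floor (611) lies above the market-clearing price, it is binding.
At p = 611: qd = 2358 - 3·611 = 525 and qs = 3·611 - 102 = 1731.
The quantity actually transacted is the short side, demand: 525.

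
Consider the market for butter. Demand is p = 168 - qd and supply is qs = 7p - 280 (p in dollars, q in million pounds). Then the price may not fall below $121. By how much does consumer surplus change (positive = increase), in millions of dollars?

-5167.5

Rearranging demand gives qd = 168 - p. In a free market, 168 - p = 7p - 280 gives the equilibrium p* = 56, q* = 112.
Since 121 > 56, the floor is binding.
At p = 121: qd = 168 - 121 = 47 and qs = 7·121 - 280 = 567.
Consumer surplus without the control is ½ · (168 - 56) · 112 = 6272.
With the floor, consumers buy 47 units at 121, so CS = ½ · (168 - 121) · 47 = 1104.5.
Change in consumer surplus = 1104.5 - 6272 = -5167.5.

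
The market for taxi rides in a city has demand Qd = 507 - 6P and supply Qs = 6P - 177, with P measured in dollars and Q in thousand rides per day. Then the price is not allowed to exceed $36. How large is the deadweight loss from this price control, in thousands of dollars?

Without the control the market clears where 507 - 6P = 6P - 177, i.e. P* = 57 and Q* = 165.
The ceiling of 36 is below the equilibrium price 57, so it binds.
At P = 36: Qd = 507 - 6·36 = 291 and Qs = 6·36 - 177 = 39.
Quantity traded falls to 39. At Q = 39 the demand price is (507 - 39)/6 = 78 and the supply price is (177 + 39)/6 = 36.
Deadweight loss = ½ · (78 - 36) · (165 - 39) = ½ · 42 · 126 = 2646.

2646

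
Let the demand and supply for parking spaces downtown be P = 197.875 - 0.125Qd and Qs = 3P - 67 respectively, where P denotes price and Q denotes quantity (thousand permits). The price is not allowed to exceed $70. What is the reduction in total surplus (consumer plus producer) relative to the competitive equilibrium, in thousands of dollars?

13200

Rearranging demand gives Qd = 1583 - 8P. In a free market, 1583 - 8P = 3P - 67 gives the equilibrium P* = 150, Q* = 383.
Because the ceiling (70) lies below the market-clearing price, it is binding.
At P = 70: Qd = 1583 - 8·70 = 1023 and Qs = 3·70 - 67 = 143.
Quantity traded falls to 143. At Q = 143 the demand price is (1583 - 143)/8 = 180 and the supply price is (67 + 143)/3 = 70.
Deadweight loss = ½ · (180 - 70) · (383 - 143) = ½ · 110 · 240 = 13200.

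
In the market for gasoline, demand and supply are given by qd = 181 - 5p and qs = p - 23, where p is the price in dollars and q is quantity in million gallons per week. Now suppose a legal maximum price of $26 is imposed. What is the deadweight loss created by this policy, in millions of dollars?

38.4

Setting quantity demanded equal to quantity supplied, 181 - 5p = p - 23, gives p* = 34 and q* = 11.
The ceiling of 26 is below the equilibrium price 34, so it binds.
At p = 26: qd = 181 - 5·26 = 51 and qs = 26 - 23 = 3.
Quantity traded falls to 3. At q = 3 the demand price is (181 - 3)/5 = 35.6 and the supply price is 23 + 3 = 26.
Deadweight loss = ½ · (35.6 - 26) · (11 - 3) = ½ · 9.6 · 8 = 38.4.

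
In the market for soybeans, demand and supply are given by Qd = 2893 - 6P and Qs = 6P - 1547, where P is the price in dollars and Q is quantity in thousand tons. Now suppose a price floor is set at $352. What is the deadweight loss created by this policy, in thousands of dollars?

In a free market, 2893 - 6P = 6P - 1547 gives the equilibrium P* = 370, Q* = 673.
Since 352 is below P* = 370, the floor does not bind and the free-market outcome prevails.
Since the control does not bind, no trades are prevented and deadweight loss is zero.

0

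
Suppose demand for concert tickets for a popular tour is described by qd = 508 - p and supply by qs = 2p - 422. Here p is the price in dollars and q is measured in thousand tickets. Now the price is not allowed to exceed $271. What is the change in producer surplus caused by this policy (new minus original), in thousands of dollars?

Setting quantity demanded equal to quantity supplied, 508 - p = 2p - 422, gives p* = 310 and q* = 198.
Since 271 < 310, the ceiling is binding.
At p = 271: qd = 508 - 271 = 237 and qs = 2·271 - 422 = 120.
Producer surplus without the control is ½ · (310 - 211) · 198 = 9801.
With the ceiling, producers sell 120 units at 271, so PS = ½ · (271 - 211) · 120 = 3600.
Change in producer surplus = 3600 - 9801 = -6201.

-6201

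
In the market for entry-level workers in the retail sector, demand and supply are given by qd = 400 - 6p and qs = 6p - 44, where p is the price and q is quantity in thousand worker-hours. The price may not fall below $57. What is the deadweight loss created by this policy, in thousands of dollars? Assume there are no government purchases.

Equilibrium: 400 - 6p = 6p - 44, so 444 = 12p and p* = 37, q* = 178.
Because the floor (57) lies above the market-clearing price, it is binding.
At p = 57: qd = 400 - 6·57 = 58 and qs = 6·57 - 44 = 298.
Quantity traded falls to 58. At q = 58 the demand price is (400 - 58)/6 = 57 and the supply price is (44 + 58)/6 = 17.
Deadweight loss = ½ · (57 - 17) · (178 - 58) = ½ · 40 · 120 = 2400.

2400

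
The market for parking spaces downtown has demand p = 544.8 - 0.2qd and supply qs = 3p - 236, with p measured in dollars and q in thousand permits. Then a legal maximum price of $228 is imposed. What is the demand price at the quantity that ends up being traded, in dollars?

455.2

Rearranging demand gives qd = 2724 - 5p. Setting quantity demanded equal to quantity supplied, 2724 - 5p = 3p - 236, gives p* = 370 and q* = 874.
The ceiling of 228 is below the equilibrium price 370, so it binds.
At p = 228: qd = 2724 - 5·228 = 1584 and qs = 3·228 - 236 = 448.
Only 448 units reach the market. On the demand curve, the marginal buyer's willingness to pay at q = 448 is (2724 - 448)/5 = 455.2.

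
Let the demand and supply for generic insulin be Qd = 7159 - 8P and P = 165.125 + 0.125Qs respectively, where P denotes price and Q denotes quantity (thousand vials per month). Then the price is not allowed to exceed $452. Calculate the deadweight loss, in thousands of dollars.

48672

Rearranging supply gives Qs = 8P - 1321. Equilibrium: 7159 - 8P = 8P - 1321, so 8480 = 16P and P* = 530, Q* = 2919.
Since 452 < 530, the ceiling is binding.
At P = 452: Qd = 7159 - 8·452 = 3543 and Qs = 8·452 - 1321 = 2295.
Quantity traded falls to 2295. At Q = 2295 the demand price is (7159 - 2295)/8 = 608 and the supply price is (1321 + 2295)/8 = 452.
Deadweight loss = ½ · (608 - 452) · (2919 - 2295) = ½ · 156 · 624 = 48672.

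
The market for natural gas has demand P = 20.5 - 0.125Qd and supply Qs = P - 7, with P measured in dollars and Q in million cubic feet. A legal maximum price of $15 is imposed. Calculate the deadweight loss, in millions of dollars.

Rearranging demand gives Qd = 164 - 8P. Equilibrium: 164 - 8P = P - 7, so 171 = 9P and P* = 19, Q* = 12.
Because the ceiling (15) lies below the market-clearing price, it is binding.
At P = 15: Qd = 164 - 8·15 = 44 and Qs = 15 - 7 = 8.
Quantity traded falls to 8. At Q = 8 the demand price is (164 - 8)/8 = 19.5 and the supply price is 7 + 8 = 15.
Deadweight loss = ½ · (19.5 - 15) · (12 - 8) = ½ · 4.5 · 4 = 9.

9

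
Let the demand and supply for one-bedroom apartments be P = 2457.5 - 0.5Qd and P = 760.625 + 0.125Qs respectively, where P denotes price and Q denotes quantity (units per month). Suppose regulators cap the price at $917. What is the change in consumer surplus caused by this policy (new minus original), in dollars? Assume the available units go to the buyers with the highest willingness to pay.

Rearranging demand gives Qd = 4915 - 2P; rearranging supply gives Qs = 8P - 6085. Without the control the market clears where 4915 - 2P = 8P - 6085, i.e. P* = 1100 and Q* = 2715.
The ceiling of 917 is below the equilibrium price 1100, so it binds.
At P = 917: Qd = 4915 - 2·917 = 3081 and Qs = 8·917 - 6085 = 1251.
Consumer surplus without the control is ½ · (2457.5 - 1100) · 2715 = 1842806.25.
With the ceiling, 1251 units are sold at 917 (assume they go to the highest-value buyers). The demand price at Q = 1251 is 1832, so CS = ½ · [(2457.5 - 917) + (1832 - 917)] · 1251 = 1535915.25.
Change in consumer surplus = 1535915.25 - 1842806.25 = -306891.

-306891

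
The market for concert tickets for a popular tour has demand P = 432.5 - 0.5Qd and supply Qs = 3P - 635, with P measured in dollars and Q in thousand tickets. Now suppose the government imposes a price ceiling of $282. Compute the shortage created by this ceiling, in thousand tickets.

Rearranging demand gives Qd = 865 - 2P. Setting quantity demanded equal to quantity supplied, 865 - 2P = 3P - 635, gives P* = 300 and Q* = 265.
Because the ceiling (282) lies below the market-clearing price, it is binding.
At P = 282: Qd = 865 - 2·282 = 301 and Qs = 3·282 - 635 = 211.
Shortage = Qd - Qs = 301 - 211 = 90.

90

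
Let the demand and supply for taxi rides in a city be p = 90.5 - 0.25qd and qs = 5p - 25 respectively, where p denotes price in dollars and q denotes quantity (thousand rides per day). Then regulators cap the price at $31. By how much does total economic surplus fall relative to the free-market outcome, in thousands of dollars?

Rearranging demand gives qd = 362 - 4p. In a free market, 362 - 4p = 5p - 25 gives the equilibrium p* = 43, q* = 190.
The ceiling of 31 is below the equilibrium price 43, so it binds.
At p = 31: qd = 362 - 4·31 = 238 and qs = 5·31 - 25 = 130.
Quantity traded falls to 130. At q = 130 the demand price is (362 - 130)/4 = 58 and the supply price is (25 + 130)/5 = 31.
Deadweight loss = ½ · (58 - 31) · (190 - 130) = ½ · 27 · 60 = 810.

810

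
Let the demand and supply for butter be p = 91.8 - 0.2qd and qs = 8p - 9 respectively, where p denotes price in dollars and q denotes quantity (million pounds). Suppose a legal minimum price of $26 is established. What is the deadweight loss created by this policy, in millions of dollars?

0

Rearranging demand gives qd = 459 - 5p. Equilibrium: 459 - 5p = 8p - 9, so 468 = 13p and p* = 36, q* = 279.
Since 26 is below p* = 36, the floor does not bind and the free-market outcome prevails.
Since the control does not bind, no trades are prevented and deadweight loss is zero.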